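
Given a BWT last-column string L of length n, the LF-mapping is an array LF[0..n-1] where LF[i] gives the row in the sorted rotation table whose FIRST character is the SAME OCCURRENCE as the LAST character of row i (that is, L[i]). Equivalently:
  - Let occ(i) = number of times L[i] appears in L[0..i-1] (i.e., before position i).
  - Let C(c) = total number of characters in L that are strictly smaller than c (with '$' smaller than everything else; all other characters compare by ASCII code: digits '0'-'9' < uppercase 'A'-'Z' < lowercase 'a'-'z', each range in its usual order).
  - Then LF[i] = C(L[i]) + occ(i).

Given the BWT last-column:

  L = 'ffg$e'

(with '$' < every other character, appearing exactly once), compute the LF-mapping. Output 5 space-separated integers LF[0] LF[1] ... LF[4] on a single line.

Char counts: '$':1, 'e':1, 'f':2, 'g':1
C (first-col start): C('$')=0, C('e')=1, C('f')=2, C('g')=4
L[0]='f': occ=0, LF[0]=C('f')+0=2+0=2
L[1]='f': occ=1, LF[1]=C('f')+1=2+1=3
L[2]='g': occ=0, LF[2]=C('g')+0=4+0=4
L[3]='$': occ=0, LF[3]=C('$')+0=0+0=0
L[4]='e': occ=0, LF[4]=C('e')+0=1+0=1

Answer: 2 3 4 0 1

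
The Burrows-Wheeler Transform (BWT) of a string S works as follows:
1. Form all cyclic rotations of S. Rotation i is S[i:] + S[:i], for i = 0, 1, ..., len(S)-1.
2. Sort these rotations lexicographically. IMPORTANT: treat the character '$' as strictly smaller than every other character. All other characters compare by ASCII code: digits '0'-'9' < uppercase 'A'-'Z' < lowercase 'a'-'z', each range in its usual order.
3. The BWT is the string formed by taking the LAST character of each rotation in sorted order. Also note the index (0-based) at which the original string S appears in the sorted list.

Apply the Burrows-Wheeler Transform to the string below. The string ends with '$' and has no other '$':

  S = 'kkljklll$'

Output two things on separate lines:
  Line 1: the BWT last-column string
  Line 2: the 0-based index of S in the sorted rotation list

Answer: ll$kjlklk
2

Derivation:
All 9 rotations (rotation i = S[i:]+S[:i]):
  rot[0] = kkljklll$
  rot[1] = kljklll$k
  rot[2] = ljklll$kk
  rot[3] = jklll$kkl
  rot[4] = klll$kklj
  rot[5] = lll$kkljk
  rot[6] = ll$kkljkl
  rot[7] = l$kkljkll
  rot[8] = $kkljklll
Sorted (with $ < everything):
  sorted[0] = $kkljklll  (last char: 'l')
  sorted[1] = jklll$kkl  (last char: 'l')
  sorted[2] = kkljklll$  (last char: '$')
  sorted[3] = kljklll$k  (last char: 'k')
  sorted[4] = klll$kklj  (last char: 'j')
  sorted[5] = l$kkljkll  (last char: 'l')
  sorted[6] = ljklll$kk  (last char: 'k')
  sorted[7] = ll$kkljkl  (last char: 'l')
  sorted[8] = lll$kkljk  (last char: 'k')
Last column: ll$kjlklk
Original string S is at sorted index 2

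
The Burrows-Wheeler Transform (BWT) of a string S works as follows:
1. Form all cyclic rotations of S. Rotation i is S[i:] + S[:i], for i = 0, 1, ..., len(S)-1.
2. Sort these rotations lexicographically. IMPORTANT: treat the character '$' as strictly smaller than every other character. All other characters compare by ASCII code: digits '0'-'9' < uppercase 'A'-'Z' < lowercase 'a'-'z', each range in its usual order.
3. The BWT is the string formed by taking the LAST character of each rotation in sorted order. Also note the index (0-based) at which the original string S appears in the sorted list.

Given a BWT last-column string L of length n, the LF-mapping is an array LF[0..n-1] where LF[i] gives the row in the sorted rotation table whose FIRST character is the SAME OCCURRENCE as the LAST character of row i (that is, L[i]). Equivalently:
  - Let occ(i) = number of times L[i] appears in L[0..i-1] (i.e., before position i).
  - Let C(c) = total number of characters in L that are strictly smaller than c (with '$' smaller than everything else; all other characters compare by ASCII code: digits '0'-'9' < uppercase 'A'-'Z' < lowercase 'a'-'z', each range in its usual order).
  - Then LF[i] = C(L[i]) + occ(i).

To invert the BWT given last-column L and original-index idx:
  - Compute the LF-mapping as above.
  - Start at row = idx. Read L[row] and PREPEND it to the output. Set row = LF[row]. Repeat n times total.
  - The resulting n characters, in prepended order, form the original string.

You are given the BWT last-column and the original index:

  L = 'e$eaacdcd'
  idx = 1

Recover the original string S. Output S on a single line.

Answer: acddeace$

Derivation:
LF mapping: 7 0 8 1 2 3 5 4 6
Walk LF starting at row 1, prepending L[row]:
  step 1: row=1, L[1]='$', prepend. Next row=LF[1]=0
  step 2: row=0, L[0]='e', prepend. Next row=LF[0]=7
  step 3: row=7, L[7]='c', prepend. Next row=LF[7]=4
  step 4: row=4, L[4]='a', prepend. Next row=LF[4]=2
  step 5: row=2, L[2]='e', prepend. Next row=LF[2]=8
  step 6: row=8, L[8]='d', prepend. Next row=LF[8]=6
  step 7: row=6, L[6]='d', prepend. Next row=LF[6]=5
  step 8: row=5, L[5]='c', prepend. Next row=LF[5]=3
  step 9: row=3, L[3]='a', prepend. Next row=LF[3]=1
Reversed output: acddeace$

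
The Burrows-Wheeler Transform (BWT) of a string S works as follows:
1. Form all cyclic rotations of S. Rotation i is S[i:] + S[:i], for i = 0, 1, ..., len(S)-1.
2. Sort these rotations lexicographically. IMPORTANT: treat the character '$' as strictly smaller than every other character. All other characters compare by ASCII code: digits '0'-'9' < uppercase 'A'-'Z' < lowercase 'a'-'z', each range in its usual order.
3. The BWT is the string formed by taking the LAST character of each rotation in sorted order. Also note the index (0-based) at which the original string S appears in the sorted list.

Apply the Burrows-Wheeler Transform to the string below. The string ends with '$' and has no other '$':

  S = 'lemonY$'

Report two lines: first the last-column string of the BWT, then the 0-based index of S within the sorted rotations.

Answer: Ynl$eom
3

Derivation:
All 7 rotations (rotation i = S[i:]+S[:i]):
  rot[0] = lemonY$
  rot[1] = emonY$l
  rot[2] = monY$le
  rot[3] = onY$lem
  rot[4] = nY$lemo
  rot[5] = Y$lemon
  rot[6] = $lemonY
Sorted (with $ < everything):
  sorted[0] = $lemonY  (last char: 'Y')
  sorted[1] = Y$lemon  (last char: 'n')
  sorted[2] = emonY$l  (last char: 'l')
  sorted[3] = lemonY$  (last char: '$')
  sorted[4] = monY$le  (last char: 'e')
  sorted[5] = nY$lemo  (last char: 'o')
  sorted[6] = onY$lem  (last char: 'm')
Last column: Ynl$eom
Original string S is at sorted index 3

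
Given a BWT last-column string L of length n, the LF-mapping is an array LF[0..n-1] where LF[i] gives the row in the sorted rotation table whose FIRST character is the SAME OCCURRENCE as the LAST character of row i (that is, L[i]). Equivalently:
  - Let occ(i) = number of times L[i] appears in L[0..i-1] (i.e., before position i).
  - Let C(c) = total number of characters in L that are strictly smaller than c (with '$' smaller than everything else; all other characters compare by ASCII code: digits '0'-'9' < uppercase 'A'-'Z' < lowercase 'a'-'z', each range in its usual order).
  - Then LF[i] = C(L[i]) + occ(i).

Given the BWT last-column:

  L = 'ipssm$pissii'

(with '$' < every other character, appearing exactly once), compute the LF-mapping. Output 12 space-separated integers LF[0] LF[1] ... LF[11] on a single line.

Answer: 1 6 8 9 5 0 7 2 10 11 3 4

Derivation:
Char counts: '$':1, 'i':4, 'm':1, 'p':2, 's':4
C (first-col start): C('$')=0, C('i')=1, C('m')=5, C('p')=6, C('s')=8
L[0]='i': occ=0, LF[0]=C('i')+0=1+0=1
L[1]='p': occ=0, LF[1]=C('p')+0=6+0=6
L[2]='s': occ=0, LF[2]=C('s')+0=8+0=8
L[3]='s': occ=1, LF[3]=C('s')+1=8+1=9
L[4]='m': occ=0, LF[4]=C('m')+0=5+0=5
L[5]='$': occ=0, LF[5]=C('$')+0=0+0=0
L[6]='p': occ=1, LF[6]=C('p')+1=6+1=7
L[7]='i': occ=1, LF[7]=C('i')+1=1+1=2
L[8]='s': occ=2, LF[8]=C('s')+2=8+2=10
L[9]='s': occ=3, LF[9]=C('s')+3=8+3=11
L[10]='i': occ=2, LF[10]=C('i')+2=1+2=3
L[11]='i': occ=3, LF[11]=C('i')+3=1+3=4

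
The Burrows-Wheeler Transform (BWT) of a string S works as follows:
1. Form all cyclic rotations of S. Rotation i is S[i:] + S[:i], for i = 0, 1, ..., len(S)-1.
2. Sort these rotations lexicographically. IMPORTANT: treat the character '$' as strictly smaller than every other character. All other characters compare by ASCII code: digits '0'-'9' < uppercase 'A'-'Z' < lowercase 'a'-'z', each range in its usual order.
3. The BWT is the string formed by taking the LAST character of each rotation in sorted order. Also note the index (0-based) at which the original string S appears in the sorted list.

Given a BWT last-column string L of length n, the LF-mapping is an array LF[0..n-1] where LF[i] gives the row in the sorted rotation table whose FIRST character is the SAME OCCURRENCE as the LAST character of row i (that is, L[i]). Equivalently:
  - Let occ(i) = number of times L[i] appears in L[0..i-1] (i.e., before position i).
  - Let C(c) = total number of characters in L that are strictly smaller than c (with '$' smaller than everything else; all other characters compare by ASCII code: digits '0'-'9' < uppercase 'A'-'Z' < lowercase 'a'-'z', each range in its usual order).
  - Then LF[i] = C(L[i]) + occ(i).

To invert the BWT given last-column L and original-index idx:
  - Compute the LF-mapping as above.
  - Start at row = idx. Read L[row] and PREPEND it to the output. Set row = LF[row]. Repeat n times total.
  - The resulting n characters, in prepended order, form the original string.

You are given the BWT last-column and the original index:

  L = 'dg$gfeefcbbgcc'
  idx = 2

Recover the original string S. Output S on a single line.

Answer: bfecggbfcgced$

Derivation:
LF mapping: 6 11 0 12 9 7 8 10 3 1 2 13 4 5
Walk LF starting at row 2, prepending L[row]:
  step 1: row=2, L[2]='$', prepend. Next row=LF[2]=0
  step 2: row=0, L[0]='d', prepend. Next row=LF[0]=6
  step 3: row=6, L[6]='e', prepend. Next row=LF[6]=8
  step 4: row=8, L[8]='c', prepend. Next row=LF[8]=3
  step 5: row=3, L[3]='g', prepend. Next row=LF[3]=12
  step 6: row=12, L[12]='c', prepend. Next row=LF[12]=4
  step 7: row=4, L[4]='f', prepend. Next row=LF[4]=9
  step 8: row=9, L[9]='b', prepend. Next row=LF[9]=1
  step 9: row=1, L[1]='g', prepend. Next row=LF[1]=11
  step 10: row=11, L[11]='g', prepend. Next row=LF[11]=13
  step 11: row=13, L[13]='c', prepend. Next row=LF[13]=5
  step 12: row=5, L[5]='e', prepend. Next row=LF[5]=7
  step 13: row=7, L[7]='f', prepend. Next row=LF[7]=10
  step 14: row=10, L[10]='b', prepend. Next row=LF[10]=2
Reversed output: bfecggbfcgced$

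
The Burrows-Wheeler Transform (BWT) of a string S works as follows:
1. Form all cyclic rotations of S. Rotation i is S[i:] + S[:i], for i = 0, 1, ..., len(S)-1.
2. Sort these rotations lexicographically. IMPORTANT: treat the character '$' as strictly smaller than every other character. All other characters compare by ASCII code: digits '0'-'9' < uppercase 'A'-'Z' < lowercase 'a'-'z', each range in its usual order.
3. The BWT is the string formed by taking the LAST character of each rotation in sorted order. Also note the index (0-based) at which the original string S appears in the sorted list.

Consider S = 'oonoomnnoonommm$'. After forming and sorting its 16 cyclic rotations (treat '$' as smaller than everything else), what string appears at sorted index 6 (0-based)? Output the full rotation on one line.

Answer: nommm$oonoomnnoo

Derivation:
All 16 rotations (rotation i = S[i:]+S[:i]):
  rot[0] = oonoomnnoonommm$
  rot[1] = onoomnnoonommm$o
  rot[2] = noomnnoonommm$oo
  rot[3] = oomnnoonommm$oon
  rot[4] = omnnoonommm$oono
  rot[5] = mnnoonommm$oonoo
  rot[6] = nnoonommm$oonoom
  rot[7] = noonommm$oonoomn
  rot[8] = oonommm$oonoomnn
  rot[9] = onommm$oonoomnno
  rot[10] = nommm$oonoomnnoo
  rot[11] = ommm$oonoomnnoon
  rot[12] = mmm$oonoomnnoono
  rot[13] = mm$oonoomnnoonom
  rot[14] = m$oonoomnnoonomm
  rot[15] = $oonoomnnoonommm
Sorted (with $ < everything):
  sorted[0] = $oonoomnnoonommm
  sorted[1] = m$oonoomnnoonomm
  sorted[2] = mm$oonoomnnoonom
  sorted[3] = mmm$oonoomnnoono
  sorted[4] = mnnoonommm$oonoo
  sorted[5] = nnoonommm$oonoom
  sorted[6] = nommm$oonoomnnoo
  sorted[7] = noomnnoonommm$oo
  sorted[8] = noonommm$oonoomn
  sorted[9] = ommm$oonoomnnoon
  sorted[10] = omnnoonommm$oono
  sorted[11] = onommm$oonoomnno
  sorted[12] = onoomnnoonommm$o
  sorted[13] = oomnnoonommm$oon
  sorted[14] = oonommm$oonoomnn
  sorted[15] = oonoomnnoonommm$
sorted[6] = nommm$oonoomnnoo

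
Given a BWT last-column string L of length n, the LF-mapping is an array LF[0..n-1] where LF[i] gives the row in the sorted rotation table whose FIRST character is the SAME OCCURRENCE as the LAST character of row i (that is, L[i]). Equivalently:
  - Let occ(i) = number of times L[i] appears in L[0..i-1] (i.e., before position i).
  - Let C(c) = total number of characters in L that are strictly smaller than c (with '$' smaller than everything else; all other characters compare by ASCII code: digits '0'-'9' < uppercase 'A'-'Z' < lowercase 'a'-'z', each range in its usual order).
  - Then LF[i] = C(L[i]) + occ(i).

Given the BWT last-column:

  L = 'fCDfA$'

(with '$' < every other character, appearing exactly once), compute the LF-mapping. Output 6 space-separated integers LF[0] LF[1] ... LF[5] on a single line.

Answer: 4 2 3 5 1 0

Derivation:
Char counts: '$':1, 'A':1, 'C':1, 'D':1, 'f':2
C (first-col start): C('$')=0, C('A')=1, C('C')=2, C('D')=3, C('f')=4
L[0]='f': occ=0, LF[0]=C('f')+0=4+0=4
L[1]='C': occ=0, LF[1]=C('C')+0=2+0=2
L[2]='D': occ=0, LF[2]=C('D')+0=3+0=3
L[3]='f': occ=1, LF[3]=C('f')+1=4+1=5
L[4]='A': occ=0, LF[4]=C('A')+0=1+0=1
L[5]='$': occ=0, LF[5]=C('$')+0=0+0=0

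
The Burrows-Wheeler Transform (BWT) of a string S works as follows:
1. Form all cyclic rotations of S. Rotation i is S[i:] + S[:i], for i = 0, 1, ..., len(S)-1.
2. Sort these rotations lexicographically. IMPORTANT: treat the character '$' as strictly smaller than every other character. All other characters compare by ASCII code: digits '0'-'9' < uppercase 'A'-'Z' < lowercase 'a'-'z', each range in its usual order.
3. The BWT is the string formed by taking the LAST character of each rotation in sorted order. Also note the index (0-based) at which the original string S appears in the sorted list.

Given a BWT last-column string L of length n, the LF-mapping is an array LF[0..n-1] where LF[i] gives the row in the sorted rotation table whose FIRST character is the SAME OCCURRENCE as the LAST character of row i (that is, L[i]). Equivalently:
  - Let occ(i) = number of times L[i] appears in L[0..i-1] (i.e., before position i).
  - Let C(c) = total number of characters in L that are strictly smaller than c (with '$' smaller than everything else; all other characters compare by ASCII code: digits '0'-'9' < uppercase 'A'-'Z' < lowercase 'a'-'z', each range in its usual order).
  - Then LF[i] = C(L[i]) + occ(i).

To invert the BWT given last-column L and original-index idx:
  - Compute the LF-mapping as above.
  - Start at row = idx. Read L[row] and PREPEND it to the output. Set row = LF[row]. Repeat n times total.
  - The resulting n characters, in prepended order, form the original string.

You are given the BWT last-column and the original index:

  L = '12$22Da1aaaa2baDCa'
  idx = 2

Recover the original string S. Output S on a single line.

Answer: 1Cabaa2aDaaaD2221$

Derivation:
LF mapping: 1 3 0 4 5 8 10 2 11 12 13 14 6 17 15 9 7 16
Walk LF starting at row 2, prepending L[row]:
  step 1: row=2, L[2]='$', prepend. Next row=LF[2]=0
  step 2: row=0, L[0]='1', prepend. Next row=LF[0]=1
  step 3: row=1, L[1]='2', prepend. Next row=LF[1]=3
  step 4: row=3, L[3]='2', prepend. Next row=LF[3]=4
  step 5: row=4, L[4]='2', prepend. Next row=LF[4]=5
  step 6: row=5, L[5]='D', prepend. Next row=LF[5]=8
  step 7: row=8, L[8]='a', prepend. Next row=LF[8]=11
  step 8: row=11, L[11]='a', prepend. Next row=LF[11]=14
  step 9: row=14, L[14]='a', prepend. Next row=LF[14]=15
  step 10: row=15, L[15]='D', prepend. Next row=LF[15]=9
  step 11: row=9, L[9]='a', prepend. Next row=LF[9]=12
  step 12: row=12, L[12]='2', prepend. Next row=LF[12]=6
  step 13: row=6, L[6]='a', prepend. Next row=LF[6]=10
  step 14: row=10, L[10]='a', prepend. Next row=LF[10]=13
  step 15: row=13, L[13]='b', prepend. Next row=LF[13]=17
  step 16: row=17, L[17]='a', prepend. Next row=LF[17]=16
  step 17: row=16, L[16]='C', prepend. Next row=LF[16]=7
  step 18: row=7, L[7]='1', prepend. Next row=LF[7]=2
Reversed output: 1Cabaa2aDaaaD2221$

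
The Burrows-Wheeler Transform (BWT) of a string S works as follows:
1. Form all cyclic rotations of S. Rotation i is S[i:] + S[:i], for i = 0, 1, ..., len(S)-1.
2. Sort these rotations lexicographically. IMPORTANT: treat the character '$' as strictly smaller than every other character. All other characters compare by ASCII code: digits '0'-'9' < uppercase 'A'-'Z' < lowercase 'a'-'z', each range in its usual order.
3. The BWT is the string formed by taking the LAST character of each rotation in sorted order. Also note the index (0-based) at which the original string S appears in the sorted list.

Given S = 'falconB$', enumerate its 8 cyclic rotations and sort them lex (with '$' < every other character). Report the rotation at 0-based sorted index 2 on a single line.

Answer: alconB$f

Derivation:
All 8 rotations (rotation i = S[i:]+S[:i]):
  rot[0] = falconB$
  rot[1] = alconB$f
  rot[2] = lconB$fa
  rot[3] = conB$fal
  rot[4] = onB$falc
  rot[5] = nB$falco
  rot[6] = B$falcon
  rot[7] = $falconB
Sorted (with $ < everything):
  sorted[0] = $falconB
  sorted[1] = B$falcon
  sorted[2] = alconB$f
  sorted[3] = conB$fal
  sorted[4] = falconB$
  sorted[5] = lconB$fa
  sorted[6] = nB$falco
  sorted[7] = onB$falc
sorted[2] = alconB$f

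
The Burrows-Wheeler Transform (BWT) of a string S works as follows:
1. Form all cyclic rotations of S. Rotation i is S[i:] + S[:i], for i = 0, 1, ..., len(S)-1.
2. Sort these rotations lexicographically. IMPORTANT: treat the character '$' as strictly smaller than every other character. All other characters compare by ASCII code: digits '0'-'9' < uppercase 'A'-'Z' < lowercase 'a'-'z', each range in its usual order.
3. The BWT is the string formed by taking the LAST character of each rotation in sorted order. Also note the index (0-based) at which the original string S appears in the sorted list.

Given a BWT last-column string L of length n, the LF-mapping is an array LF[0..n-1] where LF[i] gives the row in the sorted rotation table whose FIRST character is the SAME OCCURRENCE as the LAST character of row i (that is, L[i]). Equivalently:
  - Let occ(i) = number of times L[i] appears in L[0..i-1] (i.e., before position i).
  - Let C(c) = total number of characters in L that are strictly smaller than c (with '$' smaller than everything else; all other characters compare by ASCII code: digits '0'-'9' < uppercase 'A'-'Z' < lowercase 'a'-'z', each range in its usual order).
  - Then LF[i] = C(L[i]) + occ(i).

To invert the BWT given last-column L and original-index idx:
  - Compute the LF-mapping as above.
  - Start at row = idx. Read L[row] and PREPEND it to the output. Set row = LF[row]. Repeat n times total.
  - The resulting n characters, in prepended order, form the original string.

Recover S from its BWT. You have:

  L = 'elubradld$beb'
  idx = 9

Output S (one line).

Answer: ladderbubble$

Derivation:
LF mapping: 7 9 12 2 11 1 5 10 6 0 3 8 4
Walk LF starting at row 9, prepending L[row]:
  step 1: row=9, L[9]='$', prepend. Next row=LF[9]=0
  step 2: row=0, L[0]='e', prepend. Next row=LF[0]=7
  step 3: row=7, L[7]='l', prepend. Next row=LF[7]=10
  step 4: row=10, L[10]='b', prepend. Next row=LF[10]=3
  step 5: row=3, L[3]='b', prepend. Next row=LF[3]=2
  step 6: row=2, L[2]='u', prepend. Next row=LF[2]=12
  step 7: row=12, L[12]='b', prepend. Next row=LF[12]=4
  step 8: row=4, L[4]='r', prepend. Next row=LF[4]=11
  step 9: row=11, L[11]='e', prepend. Next row=LF[11]=8
  step 10: row=8, L[8]='d', prepend. Next row=LF[8]=6
  step 11: row=6, L[6]='d', prepend. Next row=LF[6]=5
  step 12: row=5, L[5]='a', prepend. Next row=LF[5]=1
  step 13: row=1, L[1]='l', prepend. Next row=LF[1]=9
Reversed output: ladderbubble$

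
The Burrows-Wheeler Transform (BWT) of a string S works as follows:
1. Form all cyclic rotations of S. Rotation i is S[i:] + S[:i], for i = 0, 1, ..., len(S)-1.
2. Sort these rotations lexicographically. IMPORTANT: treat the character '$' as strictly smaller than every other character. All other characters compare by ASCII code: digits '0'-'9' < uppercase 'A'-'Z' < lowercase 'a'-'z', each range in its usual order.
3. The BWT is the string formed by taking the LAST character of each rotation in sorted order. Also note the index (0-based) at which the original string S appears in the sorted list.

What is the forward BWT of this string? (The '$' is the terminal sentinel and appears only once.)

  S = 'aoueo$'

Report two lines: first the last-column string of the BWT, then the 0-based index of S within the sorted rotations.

Answer: o$ueao
1

Derivation:
All 6 rotations (rotation i = S[i:]+S[:i]):
  rot[0] = aoueo$
  rot[1] = oueo$a
  rot[2] = ueo$ao
  rot[3] = eo$aou
  rot[4] = o$aoue
  rot[5] = $aoueo
Sorted (with $ < everything):
  sorted[0] = $aoueo  (last char: 'o')
  sorted[1] = aoueo$  (last char: '$')
  sorted[2] = eo$aou  (last char: 'u')
  sorted[3] = o$aoue  (last char: 'e')
  sorted[4] = oueo$a  (last char: 'a')
  sorted[5] = ueo$ao  (last char: 'o')
Last column: o$ueao
Original string S is at sorted index 1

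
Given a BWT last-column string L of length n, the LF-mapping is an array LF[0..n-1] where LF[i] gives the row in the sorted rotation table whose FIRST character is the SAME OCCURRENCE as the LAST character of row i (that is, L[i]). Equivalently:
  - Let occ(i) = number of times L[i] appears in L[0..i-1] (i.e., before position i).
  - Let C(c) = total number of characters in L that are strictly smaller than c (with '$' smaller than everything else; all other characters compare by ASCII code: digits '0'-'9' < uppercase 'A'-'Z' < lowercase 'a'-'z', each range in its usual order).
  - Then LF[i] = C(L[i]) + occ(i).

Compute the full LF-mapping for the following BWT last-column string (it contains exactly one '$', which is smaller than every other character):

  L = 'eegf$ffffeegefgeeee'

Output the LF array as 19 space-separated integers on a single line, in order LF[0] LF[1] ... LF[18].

Char counts: '$':1, 'e':9, 'f':6, 'g':3
C (first-col start): C('$')=0, C('e')=1, C('f')=10, C('g')=16
L[0]='e': occ=0, LF[0]=C('e')+0=1+0=1
L[1]='e': occ=1, LF[1]=C('e')+1=1+1=2
L[2]='g': occ=0, LF[2]=C('g')+0=16+0=16
L[3]='f': occ=0, LF[3]=C('f')+0=10+0=10
L[4]='$': occ=0, LF[4]=C('$')+0=0+0=0
L[5]='f': occ=1, LF[5]=C('f')+1=10+1=11
L[6]='f': occ=2, LF[6]=C('f')+2=10+2=12
L[7]='f': occ=3, LF[7]=C('f')+3=10+3=13
L[8]='f': occ=4, LF[8]=C('f')+4=10+4=14
L[9]='e': occ=2, LF[9]=C('e')+2=1+2=3
L[10]='e': occ=3, LF[10]=C('e')+3=1+3=4
L[11]='g': occ=1, LF[11]=C('g')+1=16+1=17
L[12]='e': occ=4, LF[12]=C('e')+4=1+4=5
L[13]='f': occ=5, LF[13]=C('f')+5=10+5=15
L[14]='g': occ=2, LF[14]=C('g')+2=16+2=18
L[15]='e': occ=5, LF[15]=C('e')+5=1+5=6
L[16]='e': occ=6, LF[16]=C('e')+6=1+6=7
L[17]='e': occ=7, LF[17]=C('e')+7=1+7=8
L[18]='e': occ=8, LF[18]=C('e')+8=1+8=9

Answer: 1 2 16 10 0 11 12 13 14 3 4 17 5 15 18 6 7 8 9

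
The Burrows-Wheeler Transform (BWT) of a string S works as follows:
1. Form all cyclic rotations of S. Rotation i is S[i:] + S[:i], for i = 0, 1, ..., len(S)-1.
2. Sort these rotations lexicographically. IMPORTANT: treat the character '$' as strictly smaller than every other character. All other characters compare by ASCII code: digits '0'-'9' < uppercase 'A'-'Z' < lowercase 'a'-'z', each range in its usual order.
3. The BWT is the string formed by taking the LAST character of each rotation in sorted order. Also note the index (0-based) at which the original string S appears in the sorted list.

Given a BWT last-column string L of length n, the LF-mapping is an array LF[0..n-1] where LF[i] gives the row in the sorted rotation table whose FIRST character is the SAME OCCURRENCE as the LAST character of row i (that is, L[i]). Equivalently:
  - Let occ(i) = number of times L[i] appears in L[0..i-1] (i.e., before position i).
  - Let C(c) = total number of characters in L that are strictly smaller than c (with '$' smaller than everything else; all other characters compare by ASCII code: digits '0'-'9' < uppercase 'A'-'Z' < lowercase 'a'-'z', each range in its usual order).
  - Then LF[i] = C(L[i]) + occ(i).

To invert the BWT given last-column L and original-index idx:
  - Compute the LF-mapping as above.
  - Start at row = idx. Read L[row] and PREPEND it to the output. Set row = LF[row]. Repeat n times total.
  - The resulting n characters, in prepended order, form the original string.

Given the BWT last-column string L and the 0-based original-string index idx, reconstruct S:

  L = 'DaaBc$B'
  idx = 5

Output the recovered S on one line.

LF mapping: 3 4 5 1 6 0 2
Walk LF starting at row 5, prepending L[row]:
  step 1: row=5, L[5]='$', prepend. Next row=LF[5]=0
  step 2: row=0, L[0]='D', prepend. Next row=LF[0]=3
  step 3: row=3, L[3]='B', prepend. Next row=LF[3]=1
  step 4: row=1, L[1]='a', prepend. Next row=LF[1]=4
  step 5: row=4, L[4]='c', prepend. Next row=LF[4]=6
  step 6: row=6, L[6]='B', prepend. Next row=LF[6]=2
  step 7: row=2, L[2]='a', prepend. Next row=LF[2]=5
Reversed output: aBcaBD$

Answer: aBcaBD$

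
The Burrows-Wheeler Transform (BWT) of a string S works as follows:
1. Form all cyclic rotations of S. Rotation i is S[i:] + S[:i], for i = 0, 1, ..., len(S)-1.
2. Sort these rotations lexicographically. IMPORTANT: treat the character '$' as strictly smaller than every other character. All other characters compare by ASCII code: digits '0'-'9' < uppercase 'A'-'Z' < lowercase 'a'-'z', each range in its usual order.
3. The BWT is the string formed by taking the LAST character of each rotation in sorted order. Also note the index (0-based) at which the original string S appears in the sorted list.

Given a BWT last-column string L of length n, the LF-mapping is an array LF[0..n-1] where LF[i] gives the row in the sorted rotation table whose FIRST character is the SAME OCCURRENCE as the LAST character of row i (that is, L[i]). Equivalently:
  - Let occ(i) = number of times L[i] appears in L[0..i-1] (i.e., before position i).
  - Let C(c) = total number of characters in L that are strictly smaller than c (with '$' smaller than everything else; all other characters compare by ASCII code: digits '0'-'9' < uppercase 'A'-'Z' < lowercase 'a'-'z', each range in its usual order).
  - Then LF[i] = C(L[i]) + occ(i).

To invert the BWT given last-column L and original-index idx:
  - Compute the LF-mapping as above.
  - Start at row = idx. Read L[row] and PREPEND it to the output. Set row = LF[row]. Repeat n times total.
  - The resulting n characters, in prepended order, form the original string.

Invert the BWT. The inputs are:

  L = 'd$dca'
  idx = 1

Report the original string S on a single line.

Answer: adcd$

Derivation:
LF mapping: 3 0 4 2 1
Walk LF starting at row 1, prepending L[row]:
  step 1: row=1, L[1]='$', prepend. Next row=LF[1]=0
  step 2: row=0, L[0]='d', prepend. Next row=LF[0]=3
  step 3: row=3, L[3]='c', prepend. Next row=LF[3]=2
  step 4: row=2, L[2]='d', prepend. Next row=LF[2]=4
  step 5: row=4, L[4]='a', prepend. Next row=LF[4]=1
Reversed output: adcd$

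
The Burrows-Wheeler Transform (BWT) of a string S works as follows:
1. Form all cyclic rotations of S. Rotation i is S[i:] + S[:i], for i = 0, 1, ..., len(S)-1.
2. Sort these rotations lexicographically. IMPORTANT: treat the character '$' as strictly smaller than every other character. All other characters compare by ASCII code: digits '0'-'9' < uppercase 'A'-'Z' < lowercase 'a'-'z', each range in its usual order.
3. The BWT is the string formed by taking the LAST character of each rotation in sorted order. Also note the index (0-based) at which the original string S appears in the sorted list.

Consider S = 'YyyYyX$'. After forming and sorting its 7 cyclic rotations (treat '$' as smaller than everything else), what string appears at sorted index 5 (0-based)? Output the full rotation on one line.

Answer: yYyX$Yy

Derivation:
All 7 rotations (rotation i = S[i:]+S[:i]):
  rot[0] = YyyYyX$
  rot[1] = yyYyX$Y
  rot[2] = yYyX$Yy
  rot[3] = YyX$Yyy
  rot[4] = yX$YyyY
  rot[5] = X$YyyYy
  rot[6] = $YyyYyX
Sorted (with $ < everything):
  sorted[0] = $YyyYyX
  sorted[1] = X$YyyYy
  sorted[2] = YyX$Yyy
  sorted[3] = YyyYyX$
  sorted[4] = yX$YyyY
  sorted[5] = yYyX$Yy
  sorted[6] = yyYyX$Y
sorted[5] = yYyX$Yy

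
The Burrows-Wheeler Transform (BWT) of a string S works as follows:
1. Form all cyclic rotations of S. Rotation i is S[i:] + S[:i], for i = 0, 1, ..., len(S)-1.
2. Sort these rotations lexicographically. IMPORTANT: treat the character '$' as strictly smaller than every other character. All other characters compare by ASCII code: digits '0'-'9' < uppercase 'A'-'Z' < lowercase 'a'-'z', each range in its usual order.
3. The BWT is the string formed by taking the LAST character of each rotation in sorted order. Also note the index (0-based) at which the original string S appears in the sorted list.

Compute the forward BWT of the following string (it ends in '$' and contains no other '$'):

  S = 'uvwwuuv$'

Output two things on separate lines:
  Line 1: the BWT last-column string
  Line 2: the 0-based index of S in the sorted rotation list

All 8 rotations (rotation i = S[i:]+S[:i]):
  rot[0] = uvwwuuv$
  rot[1] = vwwuuv$u
  rot[2] = wwuuv$uv
  rot[3] = wuuv$uvw
  rot[4] = uuv$uvww
  rot[5] = uv$uvwwu
  rot[6] = v$uvwwuu
  rot[7] = $uvwwuuv
Sorted (with $ < everything):
  sorted[0] = $uvwwuuv  (last char: 'v')
  sorted[1] = uuv$uvww  (last char: 'w')
  sorted[2] = uv$uvwwu  (last char: 'u')
  sorted[3] = uvwwuuv$  (last char: '$')
  sorted[4] = v$uvwwuu  (last char: 'u')
  sorted[5] = vwwuuv$u  (last char: 'u')
  sorted[6] = wuuv$uvw  (last char: 'w')
  sorted[7] = wwuuv$uv  (last char: 'v')
Last column: vwu$uuwv
Original string S is at sorted index 3

Answer: vwu$uuwv
3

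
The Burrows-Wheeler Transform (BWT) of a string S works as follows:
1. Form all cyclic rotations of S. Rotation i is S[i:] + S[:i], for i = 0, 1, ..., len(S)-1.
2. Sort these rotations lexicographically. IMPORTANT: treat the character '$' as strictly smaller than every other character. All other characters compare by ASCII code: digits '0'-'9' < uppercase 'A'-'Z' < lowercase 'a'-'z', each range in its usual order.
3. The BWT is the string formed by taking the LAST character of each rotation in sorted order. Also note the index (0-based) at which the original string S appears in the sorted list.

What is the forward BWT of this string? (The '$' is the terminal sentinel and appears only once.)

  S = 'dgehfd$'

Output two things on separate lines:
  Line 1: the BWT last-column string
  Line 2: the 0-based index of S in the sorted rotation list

Answer: df$ghde
2

Derivation:
All 7 rotations (rotation i = S[i:]+S[:i]):
  rot[0] = dgehfd$
  rot[1] = gehfd$d
  rot[2] = ehfd$dg
  rot[3] = hfd$dge
  rot[4] = fd$dgeh
  rot[5] = d$dgehf
  rot[6] = $dgehfd
Sorted (with $ < everything):
  sorted[0] = $dgehfd  (last char: 'd')
  sorted[1] = d$dgehf  (last char: 'f')
  sorted[2] = dgehfd$  (last char: '$')
  sorted[3] = ehfd$dg  (last char: 'g')
  sorted[4] = fd$dgeh  (last char: 'h')
  sorted[5] = gehfd$d  (last char: 'd')
  sorted[6] = hfd$dge  (last char: 'e')
Last column: df$ghde
Original string S is at sorted index 2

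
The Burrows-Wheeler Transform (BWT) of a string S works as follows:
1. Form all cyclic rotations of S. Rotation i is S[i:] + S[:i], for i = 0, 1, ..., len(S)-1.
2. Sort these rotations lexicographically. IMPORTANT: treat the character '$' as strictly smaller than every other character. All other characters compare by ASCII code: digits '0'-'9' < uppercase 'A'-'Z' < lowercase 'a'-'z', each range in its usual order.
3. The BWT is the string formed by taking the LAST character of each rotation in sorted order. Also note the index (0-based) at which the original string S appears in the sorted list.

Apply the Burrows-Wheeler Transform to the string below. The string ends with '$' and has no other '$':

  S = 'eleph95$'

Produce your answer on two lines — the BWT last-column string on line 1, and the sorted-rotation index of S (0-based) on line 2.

Answer: 59h$lpee
3

Derivation:
All 8 rotations (rotation i = S[i:]+S[:i]):
  rot[0] = eleph95$
  rot[1] = leph95$e
  rot[2] = eph95$el
  rot[3] = ph95$ele
  rot[4] = h95$elep
  rot[5] = 95$eleph
  rot[6] = 5$eleph9
  rot[7] = $eleph95
Sorted (with $ < everything):
  sorted[0] = $eleph95  (last char: '5')
  sorted[1] = 5$eleph9  (last char: '9')
  sorted[2] = 95$eleph  (last char: 'h')
  sorted[3] = eleph95$  (last char: '$')
  sorted[4] = eph95$el  (last char: 'l')
  sorted[5] = h95$elep  (last char: 'p')
  sorted[6] = leph95$e  (last char: 'e')
  sorted[7] = ph95$ele  (last char: 'e')
Last column: 59h$lpee
Original string S is at sorted index 3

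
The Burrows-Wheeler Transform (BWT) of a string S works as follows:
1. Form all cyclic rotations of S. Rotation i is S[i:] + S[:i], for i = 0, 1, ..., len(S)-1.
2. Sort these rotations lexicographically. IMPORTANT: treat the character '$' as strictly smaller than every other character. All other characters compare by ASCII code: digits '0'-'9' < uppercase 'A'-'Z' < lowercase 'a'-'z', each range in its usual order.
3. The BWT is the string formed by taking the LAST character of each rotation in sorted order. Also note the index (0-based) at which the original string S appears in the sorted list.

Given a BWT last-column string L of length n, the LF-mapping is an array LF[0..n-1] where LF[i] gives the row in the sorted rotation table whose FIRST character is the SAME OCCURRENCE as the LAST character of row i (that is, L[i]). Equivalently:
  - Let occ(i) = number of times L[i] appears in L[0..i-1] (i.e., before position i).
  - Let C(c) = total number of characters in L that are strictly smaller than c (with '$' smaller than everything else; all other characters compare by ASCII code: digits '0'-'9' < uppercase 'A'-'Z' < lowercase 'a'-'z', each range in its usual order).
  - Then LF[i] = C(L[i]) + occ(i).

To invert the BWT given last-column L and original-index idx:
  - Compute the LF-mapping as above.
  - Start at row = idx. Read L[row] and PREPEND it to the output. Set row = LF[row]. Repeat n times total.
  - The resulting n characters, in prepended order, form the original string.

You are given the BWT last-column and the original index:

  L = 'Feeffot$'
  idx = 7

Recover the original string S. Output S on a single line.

LF mapping: 1 2 3 4 5 6 7 0
Walk LF starting at row 7, prepending L[row]:
  step 1: row=7, L[7]='$', prepend. Next row=LF[7]=0
  step 2: row=0, L[0]='F', prepend. Next row=LF[0]=1
  step 3: row=1, L[1]='e', prepend. Next row=LF[1]=2
  step 4: row=2, L[2]='e', prepend. Next row=LF[2]=3
  step 5: row=3, L[3]='f', prepend. Next row=LF[3]=4
  step 6: row=4, L[4]='f', prepend. Next row=LF[4]=5
  step 7: row=5, L[5]='o', prepend. Next row=LF[5]=6
  step 8: row=6, L[6]='t', prepend. Next row=LF[6]=7
Reversed output: toffeeF$

Answer: toffeeF$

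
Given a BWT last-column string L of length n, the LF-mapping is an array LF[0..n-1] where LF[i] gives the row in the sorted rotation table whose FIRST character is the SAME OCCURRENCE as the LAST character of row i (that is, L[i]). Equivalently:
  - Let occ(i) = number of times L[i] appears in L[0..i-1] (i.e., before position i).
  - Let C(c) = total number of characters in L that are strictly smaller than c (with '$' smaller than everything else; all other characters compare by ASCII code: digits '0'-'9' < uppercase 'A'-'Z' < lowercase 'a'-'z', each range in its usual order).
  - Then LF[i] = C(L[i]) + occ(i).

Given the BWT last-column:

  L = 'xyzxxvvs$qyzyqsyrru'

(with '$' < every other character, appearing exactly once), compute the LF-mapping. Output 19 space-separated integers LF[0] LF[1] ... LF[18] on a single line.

Char counts: '$':1, 'q':2, 'r':2, 's':2, 'u':1, 'v':2, 'x':3, 'y':4, 'z':2
C (first-col start): C('$')=0, C('q')=1, C('r')=3, C('s')=5, C('u')=7, C('v')=8, C('x')=10, C('y')=13, C('z')=17
L[0]='x': occ=0, LF[0]=C('x')+0=10+0=10
L[1]='y': occ=0, LF[1]=C('y')+0=13+0=13
L[2]='z': occ=0, LF[2]=C('z')+0=17+0=17
L[3]='x': occ=1, LF[3]=C('x')+1=10+1=11
L[4]='x': occ=2, LF[4]=C('x')+2=10+2=12
L[5]='v': occ=0, LF[5]=C('v')+0=8+0=8
L[6]='v': occ=1, LF[6]=C('v')+1=8+1=9
L[7]='s': occ=0, LF[7]=C('s')+0=5+0=5
L[8]='$': occ=0, LF[8]=C('$')+0=0+0=0
L[9]='q': occ=0, LF[9]=C('q')+0=1+0=1
L[10]='y': occ=1, LF[10]=C('y')+1=13+1=14
L[11]='z': occ=1, LF[11]=C('z')+1=17+1=18
L[12]='y': occ=2, LF[12]=C('y')+2=13+2=15
L[13]='q': occ=1, LF[13]=C('q')+1=1+1=2
L[14]='s': occ=1, LF[14]=C('s')+1=5+1=6
L[15]='y': occ=3, LF[15]=C('y')+3=13+3=16
L[16]='r': occ=0, LF[16]=C('r')+0=3+0=3
L[17]='r': occ=1, LF[17]=C('r')+1=3+1=4
L[18]='u': occ=0, LF[18]=C('u')+0=7+0=7

Answer: 10 13 17 11 12 8 9 5 0 1 14 18 15 2 6 16 3 4 7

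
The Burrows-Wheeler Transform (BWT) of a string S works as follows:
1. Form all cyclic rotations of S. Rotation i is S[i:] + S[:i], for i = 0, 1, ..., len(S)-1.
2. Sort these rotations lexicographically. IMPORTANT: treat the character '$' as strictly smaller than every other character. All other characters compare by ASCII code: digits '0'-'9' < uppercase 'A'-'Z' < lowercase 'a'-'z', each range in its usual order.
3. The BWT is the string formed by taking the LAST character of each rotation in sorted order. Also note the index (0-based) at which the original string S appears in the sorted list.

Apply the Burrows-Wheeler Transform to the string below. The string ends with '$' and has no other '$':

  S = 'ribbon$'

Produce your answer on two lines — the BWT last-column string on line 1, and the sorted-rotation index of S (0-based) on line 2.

Answer: nibrob$
6

Derivation:
All 7 rotations (rotation i = S[i:]+S[:i]):
  rot[0] = ribbon$
  rot[1] = ibbon$r
  rot[2] = bbon$ri
  rot[3] = bon$rib
  rot[4] = on$ribb
  rot[5] = n$ribbo
  rot[6] = $ribbon
Sorted (with $ < everything):
  sorted[0] = $ribbon  (last char: 'n')
  sorted[1] = bbon$ri  (last char: 'i')
  sorted[2] = bon$rib  (last char: 'b')
  sorted[3] = ibbon$r  (last char: 'r')
  sorted[4] = n$ribbo  (last char: 'o')
  sorted[5] = on$ribb  (last char: 'b')
  sorted[6] = ribbon$  (last char: '$')
Last column: nibrob$
Original string S is at sorted index 6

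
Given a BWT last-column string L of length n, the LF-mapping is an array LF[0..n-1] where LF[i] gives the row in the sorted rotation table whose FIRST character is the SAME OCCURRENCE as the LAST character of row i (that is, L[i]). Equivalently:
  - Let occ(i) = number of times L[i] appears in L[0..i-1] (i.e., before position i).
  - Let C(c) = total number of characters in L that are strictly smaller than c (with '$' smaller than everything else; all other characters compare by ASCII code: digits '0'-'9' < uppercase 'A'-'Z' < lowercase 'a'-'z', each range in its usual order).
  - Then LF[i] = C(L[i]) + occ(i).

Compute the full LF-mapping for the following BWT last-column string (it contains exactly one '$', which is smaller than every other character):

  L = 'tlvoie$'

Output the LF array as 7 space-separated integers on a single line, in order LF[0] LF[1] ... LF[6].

Answer: 5 3 6 4 2 1 0

Derivation:
Char counts: '$':1, 'e':1, 'i':1, 'l':1, 'o':1, 't':1, 'v':1
C (first-col start): C('$')=0, C('e')=1, C('i')=2, C('l')=3, C('o')=4, C('t')=5, C('v')=6
L[0]='t': occ=0, LF[0]=C('t')+0=5+0=5
L[1]='l': occ=0, LF[1]=C('l')+0=3+0=3
L[2]='v': occ=0, LF[2]=C('v')+0=6+0=6
L[3]='o': occ=0, LF[3]=C('o')+0=4+0=4
L[4]='i': occ=0, LF[4]=C('i')+0=2+0=2
L[5]='e': occ=0, LF[5]=C('e')+0=1+0=1
L[6]='$': occ=0, LF[6]=C('$')+0=0+0=0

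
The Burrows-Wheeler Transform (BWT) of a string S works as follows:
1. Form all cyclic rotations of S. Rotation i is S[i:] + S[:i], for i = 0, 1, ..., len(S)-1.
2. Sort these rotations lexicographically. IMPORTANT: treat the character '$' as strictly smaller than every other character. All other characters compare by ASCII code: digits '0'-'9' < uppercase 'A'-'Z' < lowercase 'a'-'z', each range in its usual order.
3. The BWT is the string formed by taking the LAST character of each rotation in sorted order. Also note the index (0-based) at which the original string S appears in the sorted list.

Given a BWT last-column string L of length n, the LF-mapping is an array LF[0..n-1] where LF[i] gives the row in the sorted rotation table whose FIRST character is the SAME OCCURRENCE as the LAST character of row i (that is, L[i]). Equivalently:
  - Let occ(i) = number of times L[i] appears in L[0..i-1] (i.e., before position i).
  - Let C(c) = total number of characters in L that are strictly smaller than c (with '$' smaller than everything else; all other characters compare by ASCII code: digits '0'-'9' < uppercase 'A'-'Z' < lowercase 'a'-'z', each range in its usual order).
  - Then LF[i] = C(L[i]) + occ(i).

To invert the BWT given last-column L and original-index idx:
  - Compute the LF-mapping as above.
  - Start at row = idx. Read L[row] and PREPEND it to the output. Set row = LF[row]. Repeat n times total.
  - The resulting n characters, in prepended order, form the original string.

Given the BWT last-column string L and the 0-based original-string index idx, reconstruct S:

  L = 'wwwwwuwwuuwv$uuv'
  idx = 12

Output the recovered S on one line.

LF mapping: 8 9 10 11 12 1 13 14 2 3 15 6 0 4 5 7
Walk LF starting at row 12, prepending L[row]:
  step 1: row=12, L[12]='$', prepend. Next row=LF[12]=0
  step 2: row=0, L[0]='w', prepend. Next row=LF[0]=8
  step 3: row=8, L[8]='u', prepend. Next row=LF[8]=2
  step 4: row=2, L[2]='w', prepend. Next row=LF[2]=10
  step 5: row=10, L[10]='w', prepend. Next row=LF[10]=15
  step 6: row=15, L[15]='v', prepend. Next row=LF[15]=7
  step 7: row=7, L[7]='w', prepend. Next row=LF[7]=14
  step 8: row=14, L[14]='u', prepend. Next row=LF[14]=5
  step 9: row=5, L[5]='u', prepend. Next row=LF[5]=1
  step 10: row=1, L[1]='w', prepend. Next row=LF[1]=9
  step 11: row=9, L[9]='u', prepend. Next row=LF[9]=3
  step 12: row=3, L[3]='w', prepend. Next row=LF[3]=11
  step 13: row=11, L[11]='v', prepend. Next row=LF[11]=6
  step 14: row=6, L[6]='w', prepend. Next row=LF[6]=13
  step 15: row=13, L[13]='u', prepend. Next row=LF[13]=4
  step 16: row=4, L[4]='w', prepend. Next row=LF[4]=12
Reversed output: wuwvwuwuuwvwwuw$

Answer: wuwvwuwuuwvwwuw$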